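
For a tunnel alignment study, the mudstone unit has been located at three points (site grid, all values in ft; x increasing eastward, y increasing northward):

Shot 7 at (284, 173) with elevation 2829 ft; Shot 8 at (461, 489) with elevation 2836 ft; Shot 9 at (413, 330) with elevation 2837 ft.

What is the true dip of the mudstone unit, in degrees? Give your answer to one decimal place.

6.7°

Let the plane be z = a·x + b·y + c.
Shot 8−Shot 7: 177a + 316b = 7;  Shot 9−Shot 7: 129a + 157b = 8.
Solving gives a = 0.11013, b = −0.03954.
Gradient magnitude |∇z| = √(a² + b²) = √(0.01213 + 0.00156) = 0.11702.
True dip = arctan(0.11702) = 6.7°, dipping toward WNW (azimuth ≈ 290°).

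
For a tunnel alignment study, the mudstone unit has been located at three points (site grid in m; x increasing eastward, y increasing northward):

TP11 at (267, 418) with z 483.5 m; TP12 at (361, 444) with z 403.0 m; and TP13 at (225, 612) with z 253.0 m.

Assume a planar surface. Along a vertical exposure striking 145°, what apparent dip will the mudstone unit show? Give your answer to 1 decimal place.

37.8°

Let the plane be z = a·x + b·y + c.
TP12−TP11: 94a + 26b = −80.5;  TP13−TP11: −42a + 194b = −230.5.
Solving gives a = −0.49793, b = −1.29594.
Unit vector along 145° is (sin 145°, cos 145°) = (0.5736, -0.8192).
Slope in that direction = a·(0.5736) + b·(-0.8192) = 0.77597.
Apparent dip = arctan|0.77597| = 37.8° (true dip is 54.2°, so apparent ≤ true as expected).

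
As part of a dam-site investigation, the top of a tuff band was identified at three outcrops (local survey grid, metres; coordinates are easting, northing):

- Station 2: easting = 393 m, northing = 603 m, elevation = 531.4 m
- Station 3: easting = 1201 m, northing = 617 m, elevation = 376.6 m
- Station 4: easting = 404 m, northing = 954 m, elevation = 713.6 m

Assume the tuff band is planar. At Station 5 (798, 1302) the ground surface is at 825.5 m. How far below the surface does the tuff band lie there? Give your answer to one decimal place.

8.1 m

Let the plane be z = a·easting + b·northing + c.
Station 3−Station 2: 808a + 14b = −154.8;  Station 4−Station 2: 11a + 351b = 182.2.
Solving gives a = −0.200687, b = 0.525378.
Then c = 531.4 − a·393 − b·603 = 293.47.
At (798, 1302): z_contact = −160.15 + 684.04 + 293.47 = 817.36 m.
Depth below ground = 825.5 − 817.36 = 8.1 m.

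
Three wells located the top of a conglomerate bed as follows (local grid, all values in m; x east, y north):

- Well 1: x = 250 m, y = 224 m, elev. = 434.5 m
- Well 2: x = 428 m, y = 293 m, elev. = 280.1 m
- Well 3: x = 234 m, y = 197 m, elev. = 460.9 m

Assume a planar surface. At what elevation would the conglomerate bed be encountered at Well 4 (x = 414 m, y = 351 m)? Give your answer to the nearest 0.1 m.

254.1 m

Two edge vectors: Well 1→Well 2 = (178, 69, -154.4), Well 1→Well 3 = (-16, -27, 26.4).
Normal n = (Well 1→Well 2) × (Well 1→Well 3) = (-2347.2, -2228.8, -3702).
So ∂z/∂x = −n_x/n_z = −0.63404 and ∂z/∂y = −n_y/n_z = −0.60205.
Intercept c from Well 1: 434.5 + 158.51 + 134.86 = 727.87.
At (414, 351): z = −262.5 − 211.3 + 727.87 = 254.1 m.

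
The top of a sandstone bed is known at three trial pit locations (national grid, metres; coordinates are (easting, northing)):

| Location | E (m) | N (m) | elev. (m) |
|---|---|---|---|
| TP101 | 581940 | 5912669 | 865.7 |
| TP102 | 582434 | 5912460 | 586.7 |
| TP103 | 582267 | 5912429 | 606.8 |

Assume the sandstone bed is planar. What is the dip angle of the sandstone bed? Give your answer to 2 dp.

Two edge vectors: TP101→TP102 = (494, -209, -279), TP101→TP103 = (327, -240, -258.9).
Normal n = (TP101→TP102) × (TP101→TP103) = (-12849.9, 36663.6, -50217).
So ∂z/∂E = −n_x/n_z = −0.25589 and ∂z/∂N = −n_y/n_z = 0.73010.
Gradient magnitude |∇z| = √(a² + b²) = √(0.06548 + 0.53305) = 0.77365.
True dip = arctan(0.77365) = 37.73°, dipping toward SSE (azimuth ≈ 161°).

37.73°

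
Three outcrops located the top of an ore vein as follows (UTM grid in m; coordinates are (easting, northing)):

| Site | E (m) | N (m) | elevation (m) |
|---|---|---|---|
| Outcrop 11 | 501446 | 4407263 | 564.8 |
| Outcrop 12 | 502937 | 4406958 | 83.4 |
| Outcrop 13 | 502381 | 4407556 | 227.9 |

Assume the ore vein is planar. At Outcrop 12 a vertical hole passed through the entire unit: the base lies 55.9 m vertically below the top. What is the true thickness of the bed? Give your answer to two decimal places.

Let the plane be z = a·E + b·N + c.
Outcrop 12−Outcrop 11: 1491a − 305b = −481.4;  Outcrop 13−Outcrop 11: 935a + 293b = −336.9.
Solving gives a = −0.33766, b = −0.07231.
|∇z| = √(a²+b²) = 0.34532, so dip δ = arctan(0.34532) = 19.05°.
True thickness = vertical thickness × cos δ = 55.9 × cos 19.05° = 52.84 m.

52.84 m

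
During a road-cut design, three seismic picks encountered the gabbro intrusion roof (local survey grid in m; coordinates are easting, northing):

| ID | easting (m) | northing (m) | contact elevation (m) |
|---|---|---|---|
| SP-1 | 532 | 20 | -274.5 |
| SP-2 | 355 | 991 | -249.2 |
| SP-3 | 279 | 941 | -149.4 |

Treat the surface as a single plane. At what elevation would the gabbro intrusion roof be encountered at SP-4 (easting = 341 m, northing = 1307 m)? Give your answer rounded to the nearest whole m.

-293 m

Two edge vectors: SP-1→SP-2 = (-177, 971, 25.3), SP-1→SP-3 = (-253, 921, 125.1).
Normal n = (SP-1→SP-2) × (SP-1→SP-3) = (98170.8, 15741.8, 82646).
So ∂z/∂easting = −n_x/n_z = −1.18785 and ∂z/∂northing = −n_y/n_z = −0.19047.
Intercept c from SP-1: -274.5 + 631.93 + 3.81 = 361.24.
At (341, 1307): z = −405.1 − 248.9 + 361.24 = -292.8 m.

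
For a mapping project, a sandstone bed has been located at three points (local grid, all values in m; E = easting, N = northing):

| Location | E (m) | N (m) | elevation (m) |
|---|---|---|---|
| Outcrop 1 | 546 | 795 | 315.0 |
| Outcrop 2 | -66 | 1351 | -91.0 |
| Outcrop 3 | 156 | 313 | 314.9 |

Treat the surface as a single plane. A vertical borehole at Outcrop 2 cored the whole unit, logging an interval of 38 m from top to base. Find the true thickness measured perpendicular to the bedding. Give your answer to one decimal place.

34.1 m

Let the plane be z = a·E + b·N + c.
Outcrop 2−Outcrop 1: −612a + 556b = −406;  Outcrop 3−Outcrop 1: −390a − 482b = −0.1.
Solving gives a = 0.38245, b = −0.30924.
|∇z| = √(a²+b²) = 0.49183, so dip δ = arctan(0.49183) = 26.19°.
True thickness = vertical thickness × cos δ = 38 × cos 26.19° = 34.1 m.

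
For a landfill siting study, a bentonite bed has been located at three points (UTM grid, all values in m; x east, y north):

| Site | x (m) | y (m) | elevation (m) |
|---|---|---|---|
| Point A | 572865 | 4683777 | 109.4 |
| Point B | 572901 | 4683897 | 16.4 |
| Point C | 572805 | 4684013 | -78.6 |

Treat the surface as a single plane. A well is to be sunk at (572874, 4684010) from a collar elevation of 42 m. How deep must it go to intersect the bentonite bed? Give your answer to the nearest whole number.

116 m

Let the plane be z = a·x + b·y + c.
Point B−Point A: 36a + 120b = −93;  Point C−Point A: −60a + 236b = −188.
Solving gives a = 0.03899083, b = −0.78669725.
Then c = 109.4 − a·572865 − b·4683777 = 3662487.40.
At (572874, 4684010): z_contact = 22336.8 − 3684897.8 + 3662487.40 = -73.5 m.
Depth below ground = 42 − (-73.5) = 116 m.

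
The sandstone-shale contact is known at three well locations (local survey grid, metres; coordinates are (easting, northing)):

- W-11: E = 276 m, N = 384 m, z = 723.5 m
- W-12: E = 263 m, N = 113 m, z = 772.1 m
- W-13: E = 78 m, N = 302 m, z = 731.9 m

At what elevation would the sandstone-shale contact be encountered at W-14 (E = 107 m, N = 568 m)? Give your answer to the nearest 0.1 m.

684.7 m

Two edge vectors: W-11→W-12 = (-13, -271, 48.6), W-11→W-13 = (-198, -82, 8.4).
Normal n = (W-11→W-12) × (W-11→W-13) = (1708.8, -9513.6, -52592).
So ∂z/∂E = −n_x/n_z = 0.03249 and ∂z/∂N = −n_y/n_z = −0.18089.
Intercept c from W-11: 723.5 − 8.97 + 69.46 = 784.00.
At (107, 568): z = 3.5 − 102.7 + 784.00 = 684.7 m.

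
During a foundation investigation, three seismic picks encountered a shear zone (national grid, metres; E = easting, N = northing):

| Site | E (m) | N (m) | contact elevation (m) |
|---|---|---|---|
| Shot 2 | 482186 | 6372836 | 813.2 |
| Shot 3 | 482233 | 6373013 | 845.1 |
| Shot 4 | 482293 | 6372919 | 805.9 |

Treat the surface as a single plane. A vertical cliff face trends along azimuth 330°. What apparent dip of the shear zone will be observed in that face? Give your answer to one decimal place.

19.2°

Let the plane be z = a·E + b·N + c.
Shot 3−Shot 2: 47a + 177b = 31.9;  Shot 4−Shot 2: 107a + 83b = −7.3.
Solving gives a = −0.26199, b = 0.24979.
Unit vector along 330° is (sin 330°, cos 330°) = (-0.5000, 0.8660).
Slope in that direction = a·(-0.5000) + b·(0.8660) = 0.34732.
Apparent dip = arctan|0.34732| = 19.2° (true dip is 19.9°, so apparent ≤ true as expected).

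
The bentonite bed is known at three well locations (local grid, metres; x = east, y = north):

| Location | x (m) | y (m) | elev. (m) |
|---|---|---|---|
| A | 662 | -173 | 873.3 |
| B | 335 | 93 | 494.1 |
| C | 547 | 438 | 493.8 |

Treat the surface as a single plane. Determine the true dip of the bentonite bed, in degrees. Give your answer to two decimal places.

Two edge vectors: A→B = (-327, 266, -379.2), A→C = (-115, 611, -379.5).
Normal n = (A→B) × (A→C) = (130744.2, -80488.5, -169207).
So ∂z/∂x = −n_x/n_z = 0.77269 and ∂z/∂y = −n_y/n_z = −0.47568.
Gradient magnitude |∇z| = √(a² + b²) = √(0.59705 + 0.22627) = 0.90737.
True dip = arctan(0.90737) = 42.22°, dipping toward WNW (azimuth ≈ 302°).

42.22°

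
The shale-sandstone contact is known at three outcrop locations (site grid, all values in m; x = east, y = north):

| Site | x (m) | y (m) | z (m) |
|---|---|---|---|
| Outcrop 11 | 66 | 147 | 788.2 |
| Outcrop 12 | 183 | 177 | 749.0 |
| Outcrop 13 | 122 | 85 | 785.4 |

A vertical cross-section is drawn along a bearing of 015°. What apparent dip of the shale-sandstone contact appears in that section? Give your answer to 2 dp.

Let the plane be z = a·x + b·y + c.
Outcrop 12−Outcrop 11: 117a + 30b = −39.2;  Outcrop 13−Outcrop 11: 56a − 62b = −2.8.
Solving gives a = −0.28144, b = −0.20904.
Unit vector along 015° is (sin 15°, cos 15°) = (0.2588, 0.9659).
Slope in that direction = a·(0.2588) + b·(0.9659) = −0.27476.
Apparent dip = arctan|0.27476| = 15.36° (true dip is 19.3°, so apparent ≤ true as expected).

15.36°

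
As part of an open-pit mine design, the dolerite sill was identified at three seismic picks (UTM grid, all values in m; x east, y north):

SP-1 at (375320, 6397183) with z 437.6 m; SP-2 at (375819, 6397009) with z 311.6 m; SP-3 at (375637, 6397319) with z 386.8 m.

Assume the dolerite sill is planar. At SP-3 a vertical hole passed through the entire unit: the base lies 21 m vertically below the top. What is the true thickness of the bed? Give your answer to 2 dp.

20.41 m

Let the plane be z = a·x + b·y + c.
SP-2−SP-1: 499a − 174b = −126;  SP-3−SP-1: 317a + 136b = −50.8.
Solving gives a = −0.21114, b = 0.11862.
|∇z| = √(a²+b²) = 0.24218, so dip δ = arctan(0.24218) = 13.61°.
True thickness = vertical thickness × cos δ = 21 × cos 13.61° = 20.41 m.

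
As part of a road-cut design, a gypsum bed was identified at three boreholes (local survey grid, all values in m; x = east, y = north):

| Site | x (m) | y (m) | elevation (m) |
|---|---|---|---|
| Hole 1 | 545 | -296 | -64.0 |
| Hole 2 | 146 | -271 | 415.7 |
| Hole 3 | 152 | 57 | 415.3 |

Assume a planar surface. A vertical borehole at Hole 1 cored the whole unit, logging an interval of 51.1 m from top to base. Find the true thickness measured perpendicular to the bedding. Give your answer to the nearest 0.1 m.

Let the plane be z = a·x + b·y + c.
Hole 2−Hole 1: −399a + 25b = 479.7;  Hole 3−Hole 1: −393a + 353b = 479.3.
Solving gives a = −1.20096, b = 0.02075.
|∇z| = √(a²+b²) = 1.20113, so dip δ = arctan(1.20113) = 50.22°.
True thickness = vertical thickness × cos δ = 51.1 × cos 50.22° = 32.7 m.

32.7 m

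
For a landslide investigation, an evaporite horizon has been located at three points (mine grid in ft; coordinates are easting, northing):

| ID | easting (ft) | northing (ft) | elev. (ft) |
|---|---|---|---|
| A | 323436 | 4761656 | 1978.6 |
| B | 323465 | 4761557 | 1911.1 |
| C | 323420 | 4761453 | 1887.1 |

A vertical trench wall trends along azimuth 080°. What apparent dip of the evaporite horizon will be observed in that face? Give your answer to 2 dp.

Two edge vectors: A→B = (29, -99, -67.5), A→C = (-16, -203, -91.5).
Normal n = (A→B) × (A→C) = (-4644, 3733.5, -7471).
So ∂z/∂easting = −n_x/n_z = −0.62160 and ∂z/∂northing = −n_y/n_z = 0.49973.
Unit vector along 080° is (sin 80°, cos 80°) = (0.9848, 0.1736).
Slope in that direction = a·(0.9848) + b·(0.1736) = −0.52538.
Apparent dip = arctan|0.52538| = 27.72° (true dip is 38.6°, so apparent ≤ true as expected).

27.72°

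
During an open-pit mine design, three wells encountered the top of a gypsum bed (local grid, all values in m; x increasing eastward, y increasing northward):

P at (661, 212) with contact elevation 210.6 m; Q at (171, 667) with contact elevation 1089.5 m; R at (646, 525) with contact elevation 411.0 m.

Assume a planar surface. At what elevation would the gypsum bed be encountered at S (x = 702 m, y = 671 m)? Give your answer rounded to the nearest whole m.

425 m

Let the plane be z = a·x + b·y + c.
Q−P: −490a + 455b = 878.9;  R−P: −15a + 313b = 200.4.
Solving gives a = −1.25500, b = 0.58011.
Then c = 210.6 − a·661 − b·212 = 917.17.
At (702, 671): z = −881.0 + 389.3 + 917.17 = 425.4 m.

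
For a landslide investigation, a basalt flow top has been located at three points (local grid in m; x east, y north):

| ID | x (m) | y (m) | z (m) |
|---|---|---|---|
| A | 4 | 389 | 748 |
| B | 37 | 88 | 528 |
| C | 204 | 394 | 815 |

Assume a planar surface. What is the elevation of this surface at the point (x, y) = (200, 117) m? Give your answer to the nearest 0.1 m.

601.7 m

Two edge vectors: A→B = (33, -301, -220), A→C = (200, 5, 67).
Normal n = (A→B) × (A→C) = (-19067, -46211, 60365).
So ∂z/∂x = −n_x/n_z = 0.31586 and ∂z/∂y = −n_y/n_z = 0.76553.
Intercept c from A: 748 − 1.26 − 297.79 = 448.95.
At (200, 117): z = 63.2 + 89.6 + 448.95 = 601.7 m.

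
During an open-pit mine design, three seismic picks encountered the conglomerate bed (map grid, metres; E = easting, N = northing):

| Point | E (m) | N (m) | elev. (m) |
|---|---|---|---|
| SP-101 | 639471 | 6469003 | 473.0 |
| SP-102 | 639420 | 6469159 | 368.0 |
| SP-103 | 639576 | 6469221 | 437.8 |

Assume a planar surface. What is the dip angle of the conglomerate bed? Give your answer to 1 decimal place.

Two edge vectors: SP-101→SP-102 = (-51, 156, -105), SP-101→SP-103 = (105, 218, -35.2).
Normal n = (SP-101→SP-102) × (SP-101→SP-103) = (17398.8, -12820.2, -27498).
So ∂z/∂E = −n_x/n_z = 0.63273 and ∂z/∂N = −n_y/n_z = −0.46622.
Gradient magnitude |∇z| = √(a² + b²) = √(0.40035 + 0.21736) = 0.78595.
True dip = arctan(0.78595) = 38.2°, dipping toward NW (azimuth ≈ 306°).

38.2°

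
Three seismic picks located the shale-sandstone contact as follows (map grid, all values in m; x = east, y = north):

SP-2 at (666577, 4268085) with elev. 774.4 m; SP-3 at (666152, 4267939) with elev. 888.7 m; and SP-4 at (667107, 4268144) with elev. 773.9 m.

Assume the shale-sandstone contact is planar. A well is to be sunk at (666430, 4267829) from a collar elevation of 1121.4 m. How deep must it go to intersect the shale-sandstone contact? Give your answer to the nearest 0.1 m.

Let the plane be z = a·x + b·y + c.
SP-3−SP-2: −425a − 146b = 114.3;  SP-4−SP-2: 530a + 59b = −0.5.
Solving gives a = 0.127534653, b = −1.154124845.
Then c = 774.4 − a·666577 − b·4268085 = 4841665.67.
At (666430, 4267829): z_contact = 84992.92 − 4925607.48 + 4841665.67 = 1051.11 m.
Depth below ground = 1121.4 − 1051.11 = 70.3 m.

70.3 m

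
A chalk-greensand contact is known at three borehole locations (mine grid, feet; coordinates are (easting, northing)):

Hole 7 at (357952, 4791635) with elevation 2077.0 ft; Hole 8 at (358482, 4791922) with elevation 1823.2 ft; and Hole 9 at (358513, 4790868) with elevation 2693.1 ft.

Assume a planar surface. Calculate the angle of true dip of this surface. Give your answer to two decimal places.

Let the plane be z = a·E + b·N + c.
Hole 8−Hole 7: 530a + 287b = −253.8;  Hole 9−Hole 7: 561a − 767b = 616.1.
Solving gives a = −0.03144, b = −0.82626.
Gradient magnitude |∇z| = √(a² + b²) = √(0.00099 + 0.68270) = 0.82685.
True dip = arctan(0.82685) = 39.59°, dipping toward N (azimuth ≈ 002°).

39.59°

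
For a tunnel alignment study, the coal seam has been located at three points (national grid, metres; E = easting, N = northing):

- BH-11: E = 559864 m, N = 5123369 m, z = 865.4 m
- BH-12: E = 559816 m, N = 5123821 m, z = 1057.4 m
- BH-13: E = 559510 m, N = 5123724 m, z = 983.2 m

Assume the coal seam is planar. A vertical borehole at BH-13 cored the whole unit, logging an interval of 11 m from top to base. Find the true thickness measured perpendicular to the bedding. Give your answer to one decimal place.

10.0 m

Let the plane be z = a·E + b·N + c.
BH-12−BH-11: −48a + 452b = 192;  BH-13−BH-11: −354a + 355b = 117.8.
Solving gives a = 0.10432, b = 0.43586.
|∇z| = √(a²+b²) = 0.44817, so dip δ = arctan(0.44817) = 24.14°.
True thickness = vertical thickness × cos δ = 11 × cos 24.14° = 10.0 m.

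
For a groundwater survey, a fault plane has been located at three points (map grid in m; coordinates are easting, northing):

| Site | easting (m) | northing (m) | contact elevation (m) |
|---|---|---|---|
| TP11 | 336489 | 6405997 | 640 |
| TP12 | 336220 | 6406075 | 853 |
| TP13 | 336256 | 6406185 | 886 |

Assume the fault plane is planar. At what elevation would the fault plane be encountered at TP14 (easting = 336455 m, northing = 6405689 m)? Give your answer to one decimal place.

504.6 m

Two edge vectors: TP11→TP12 = (-269, 78, 213), TP11→TP13 = (-233, 188, 246).
Normal n = (TP11→TP12) × (TP11→TP13) = (-20856, 16545, -32398).
So ∂z/∂easting = −n_x/n_z = −0.643743441 and ∂z/∂northing = −n_y/n_z = 0.510679672.
Intercept c from TP11: 640 + 216612.59 − 3271412.44 = −3054159.86.
At (336455, 6405689): z = −216590.7 + 3271255.2 − 3054159.86 = 504.6 m.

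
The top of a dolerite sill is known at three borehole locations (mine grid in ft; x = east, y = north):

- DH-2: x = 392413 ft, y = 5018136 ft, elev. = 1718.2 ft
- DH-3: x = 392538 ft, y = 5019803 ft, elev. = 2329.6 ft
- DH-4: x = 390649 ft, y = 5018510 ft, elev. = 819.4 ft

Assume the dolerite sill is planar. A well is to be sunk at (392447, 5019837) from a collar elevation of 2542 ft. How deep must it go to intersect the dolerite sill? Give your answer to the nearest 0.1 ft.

254.0 ft

Two edge vectors: DH-2→DH-3 = (125, 1667, 611.4), DH-2→DH-4 = (-1764, 374, -898.8).
Normal n = (DH-2→DH-3) × (DH-2→DH-4) = (-1726963.2, -966159.6, 2987338).
So ∂z/∂x = −n_x/n_z = 0.578094344 and ∂z/∂y = −n_y/n_z = 0.323418241.
Intercept c from DH-2: 1718.2 − 226851.74 − 1622956.72 = −1848090.25.
At (392447, 5019837): z_contact = 226871.39 + 1623506.85 − 1848090.25 = 2287.99 ft.
Depth below ground = 2542 − 2287.99 = 254.0 ft.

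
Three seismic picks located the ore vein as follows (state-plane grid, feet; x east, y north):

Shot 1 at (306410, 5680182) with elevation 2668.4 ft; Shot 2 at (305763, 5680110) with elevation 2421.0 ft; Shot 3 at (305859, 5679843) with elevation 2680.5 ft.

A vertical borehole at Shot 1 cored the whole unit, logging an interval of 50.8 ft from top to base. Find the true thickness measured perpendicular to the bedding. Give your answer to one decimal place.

Let the plane be z = a·x + b·y + c.
Shot 2−Shot 1: −647a − 72b = −247.4;  Shot 3−Shot 1: −551a − 339b = 12.1.
Solving gives a = 0.47166, b = −0.80232.
|∇z| = √(a²+b²) = 0.93069, so dip δ = arctan(0.93069) = 42.94°.
True thickness = vertical thickness × cos δ = 50.8 × cos 42.94° = 37.2 ft.

37.2 ft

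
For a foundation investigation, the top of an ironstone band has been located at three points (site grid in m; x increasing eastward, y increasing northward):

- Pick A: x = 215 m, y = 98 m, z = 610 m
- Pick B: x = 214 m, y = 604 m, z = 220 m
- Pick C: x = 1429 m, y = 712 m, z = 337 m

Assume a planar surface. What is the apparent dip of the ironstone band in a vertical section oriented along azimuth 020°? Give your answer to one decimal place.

33.7°

Two edge vectors: Pick A→Pick B = (-1, 506, -390), Pick A→Pick C = (1214, 614, -273).
Normal n = (Pick A→Pick B) × (Pick A→Pick C) = (101322, -473733, -614898).
So ∂z/∂x = −n_x/n_z = 0.16478 and ∂z/∂y = −n_y/n_z = −0.77043.
Unit vector along 020° is (sin 20°, cos 20°) = (0.3420, 0.9397).
Slope in that direction = a·(0.3420) + b·(0.9397) = −0.66761.
Apparent dip = arctan|0.66761| = 33.7° (true dip is 38.2°, so apparent ≤ true as expected).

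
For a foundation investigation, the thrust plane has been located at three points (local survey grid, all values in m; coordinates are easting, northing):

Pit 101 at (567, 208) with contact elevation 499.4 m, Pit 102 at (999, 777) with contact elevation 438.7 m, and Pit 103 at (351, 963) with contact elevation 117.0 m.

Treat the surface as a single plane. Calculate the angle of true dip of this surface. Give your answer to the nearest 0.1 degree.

Two edge vectors: Pit 101→Pit 102 = (432, 569, -60.7), Pit 101→Pit 103 = (-216, 755, -382.4).
Normal n = (Pit 101→Pit 102) × (Pit 101→Pit 103) = (-171757.1, 178308, 449064).
So ∂z/∂easting = −n_x/n_z = 0.38248 and ∂z/∂northing = −n_y/n_z = −0.39707.
Gradient magnitude |∇z| = √(a² + b²) = √(0.14629 + 0.15766) = 0.55132.
True dip = arctan(0.55132) = 28.9°, dipping toward NW (azimuth ≈ 316°).

28.9°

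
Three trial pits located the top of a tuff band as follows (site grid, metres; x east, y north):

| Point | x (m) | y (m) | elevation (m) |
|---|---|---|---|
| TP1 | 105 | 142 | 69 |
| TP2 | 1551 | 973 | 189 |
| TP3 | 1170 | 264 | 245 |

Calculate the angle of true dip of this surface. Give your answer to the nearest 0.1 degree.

14.5°

Let the plane be z = a·x + b·y + c.
TP2−TP1: 1446a + 831b = 120;  TP3−TP1: 1065a + 122b = 176.
Solving gives a = 0.18574, b = −0.17880.
Gradient magnitude |∇z| = √(a² + b²) = √(0.03450 + 0.03197) = 0.25781.
True dip = arctan(0.25781) = 14.5°, dipping toward NW (azimuth ≈ 314°).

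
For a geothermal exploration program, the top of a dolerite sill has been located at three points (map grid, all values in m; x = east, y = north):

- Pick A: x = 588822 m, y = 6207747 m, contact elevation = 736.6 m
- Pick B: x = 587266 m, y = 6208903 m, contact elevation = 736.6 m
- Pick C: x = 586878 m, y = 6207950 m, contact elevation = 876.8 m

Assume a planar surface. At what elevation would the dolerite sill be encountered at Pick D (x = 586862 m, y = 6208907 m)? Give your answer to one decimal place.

Let the plane be z = a·x + b·y + c.
Pick B−Pick A: −1556a + 1156b = 0;  Pick C−Pick A: −1944a + 203b = 140.2.
Solving gives a = −0.083914019, b = −0.112950011.
Then c = 736.6 − a·588822 − b·6207747 = 751312.11.
At (586862, 6208907): z = −49245.9 − 701296.1 + 751312.11 = 770.0 m.

770.0 m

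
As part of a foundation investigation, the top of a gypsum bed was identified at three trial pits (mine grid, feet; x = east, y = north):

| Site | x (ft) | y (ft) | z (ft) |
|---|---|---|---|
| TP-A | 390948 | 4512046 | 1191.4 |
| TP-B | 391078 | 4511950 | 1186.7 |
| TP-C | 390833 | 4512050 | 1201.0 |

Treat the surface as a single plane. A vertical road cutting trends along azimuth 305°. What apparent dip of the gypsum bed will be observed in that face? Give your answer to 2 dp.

1.82°

Two edge vectors: TP-A→TP-B = (130, -96, -4.7), TP-A→TP-C = (-115, 4, 9.6).
Normal n = (TP-A→TP-B) × (TP-A→TP-C) = (-902.8, -707.5, -10520).
So ∂z/∂x = −n_x/n_z = −0.08582 and ∂z/∂y = −n_y/n_z = −0.06725.
Unit vector along 305° is (sin 305°, cos 305°) = (-0.8192, 0.5736).
Slope in that direction = a·(-0.8192) + b·(0.5736) = 0.03172.
Apparent dip = arctan|0.03172| = 1.82° (true dip is 6.2°, so apparent ≤ true as expected).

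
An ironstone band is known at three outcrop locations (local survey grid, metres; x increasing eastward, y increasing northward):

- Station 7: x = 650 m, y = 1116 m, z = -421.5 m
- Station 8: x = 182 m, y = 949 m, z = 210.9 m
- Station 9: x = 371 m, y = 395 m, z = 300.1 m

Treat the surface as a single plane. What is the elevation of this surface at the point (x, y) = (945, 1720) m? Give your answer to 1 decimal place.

Two edge vectors: Station 7→Station 8 = (-468, -167, 632.4), Station 7→Station 9 = (-279, -721, 721.6).
Normal n = (Station 7→Station 8) × (Station 7→Station 9) = (335453.2, 161269.2, 290835).
So ∂z/∂x = −n_x/n_z = −1.153414 and ∂z/∂y = −n_y/n_z = −0.554504.
Intercept c from Station 7: -421.5 + 749.72 + 618.83 = 947.05.
At (945, 1720): z = −1090.0 − 953.7 + 947.05 = -1096.7 m.

-1096.7 m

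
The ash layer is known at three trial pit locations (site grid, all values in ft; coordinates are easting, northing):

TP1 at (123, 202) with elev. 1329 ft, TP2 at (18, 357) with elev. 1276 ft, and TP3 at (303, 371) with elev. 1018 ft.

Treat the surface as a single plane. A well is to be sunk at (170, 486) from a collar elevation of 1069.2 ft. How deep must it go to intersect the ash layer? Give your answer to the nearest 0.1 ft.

Two edge vectors: TP1→TP2 = (-105, 155, -53), TP1→TP3 = (180, 169, -311).
Normal n = (TP1→TP2) × (TP1→TP3) = (-39248, -42195, -45645).
So ∂z/∂easting = −n_x/n_z = −0.85985 and ∂z/∂northing = −n_y/n_z = −0.92442.
Intercept c from TP1: 1329 + 105.76 + 186.73 = 1621.49.
At (170, 486): z_contact = −146.18 − 449.27 + 1621.49 = 1026.05 ft.
Depth below ground = 1069.2 − 1026.05 = 43.1 ft.

43.1 ft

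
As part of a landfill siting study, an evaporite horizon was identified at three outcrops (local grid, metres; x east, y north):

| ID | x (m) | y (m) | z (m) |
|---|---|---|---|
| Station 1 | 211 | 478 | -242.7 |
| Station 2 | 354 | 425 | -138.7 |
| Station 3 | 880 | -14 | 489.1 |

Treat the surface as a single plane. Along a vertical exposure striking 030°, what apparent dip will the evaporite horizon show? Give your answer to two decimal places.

34.72°

Two edge vectors: Station 1→Station 2 = (143, -53, 104), Station 1→Station 3 = (669, -492, 731.8).
Normal n = (Station 1→Station 2) × (Station 1→Station 3) = (12382.6, -35071.4, -34899).
So ∂z/∂x = −n_x/n_z = 0.35481 and ∂z/∂y = −n_y/n_z = −1.00494.
Unit vector along 030° is (sin 30°, cos 30°) = (0.5000, 0.8660).
Slope in that direction = a·(0.5000) + b·(0.8660) = −0.69290.
Apparent dip = arctan|0.69290| = 34.72° (true dip is 46.8°, so apparent ≤ true as expected).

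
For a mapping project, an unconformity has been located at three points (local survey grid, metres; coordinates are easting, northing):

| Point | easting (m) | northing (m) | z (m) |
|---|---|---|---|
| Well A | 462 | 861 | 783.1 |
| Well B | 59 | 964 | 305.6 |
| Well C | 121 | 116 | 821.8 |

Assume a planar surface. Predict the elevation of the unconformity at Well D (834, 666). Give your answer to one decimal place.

Two edge vectors: Well A→Well B = (-403, 103, -477.5), Well A→Well C = (-341, -745, 38.7).
Normal n = (Well A→Well B) × (Well A→Well C) = (-351751.4, 178423.6, 335358).
So ∂z/∂easting = −n_x/n_z = 1.04888 and ∂z/∂northing = −n_y/n_z = −0.53204.
Intercept c from Well A: 783.1 − 484.58 + 458.09 = 756.60.
At (834, 666): z = 874.8 − 354.3 + 756.60 = 1277.0 m.

1277.0 m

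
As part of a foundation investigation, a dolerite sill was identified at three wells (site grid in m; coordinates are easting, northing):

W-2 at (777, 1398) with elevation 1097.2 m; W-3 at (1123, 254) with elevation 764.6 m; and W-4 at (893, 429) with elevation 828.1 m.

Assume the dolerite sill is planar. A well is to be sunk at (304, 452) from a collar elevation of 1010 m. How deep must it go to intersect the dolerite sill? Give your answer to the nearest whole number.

Let the plane be z = a·easting + b·northing + c.
W-3−W-2: 346a − 1144b = −332.6;  W-4−W-2: 116a − 969b = −269.1.
Solving gives a = −0.07128, b = 0.26918.
Then c = 1097.2 − a·777 − b·1398 = 776.28.
At (304, 452): z_contact = −21.7 + 121.7 + 776.28 = 876.3 m.
Depth below ground = 1010 − 876.3 = 134 m.

134 m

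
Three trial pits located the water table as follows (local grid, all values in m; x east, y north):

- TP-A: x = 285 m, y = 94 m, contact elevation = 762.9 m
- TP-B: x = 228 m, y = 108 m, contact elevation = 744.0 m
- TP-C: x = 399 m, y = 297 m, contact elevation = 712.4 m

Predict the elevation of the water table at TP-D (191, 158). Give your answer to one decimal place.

716.1 m

Let the plane be z = a·x + b·y + c.
TP-B−TP-A: −57a + 14b = −18.9;  TP-C−TP-A: 114a + 203b = −50.5.
Solving gives a = 0.23769, b = −0.38225.
Then c = 762.9 − a·285 − b·94 = 731.09.
At (191, 158): z = 45.4 − 60.4 + 731.09 = 716.1 m.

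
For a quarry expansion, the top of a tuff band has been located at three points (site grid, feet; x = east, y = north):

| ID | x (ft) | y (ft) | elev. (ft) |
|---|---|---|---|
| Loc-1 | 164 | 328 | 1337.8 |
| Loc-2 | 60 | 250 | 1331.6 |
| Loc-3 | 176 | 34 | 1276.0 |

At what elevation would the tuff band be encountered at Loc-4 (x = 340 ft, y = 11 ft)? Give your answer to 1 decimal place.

1255.7 ft

Let the plane be z = a·x + b·y + c.
Loc-2−Loc-1: −104a − 78b = −6.2;  Loc-3−Loc-1: 12a − 294b = −61.8.
Solving gives a = −0.09513, b = 0.20632.
Then c = 1337.8 − a·164 − b·328 = 1285.73.
At (340, 11): z = −32.3 + 2.3 + 1285.73 = 1255.7 ft.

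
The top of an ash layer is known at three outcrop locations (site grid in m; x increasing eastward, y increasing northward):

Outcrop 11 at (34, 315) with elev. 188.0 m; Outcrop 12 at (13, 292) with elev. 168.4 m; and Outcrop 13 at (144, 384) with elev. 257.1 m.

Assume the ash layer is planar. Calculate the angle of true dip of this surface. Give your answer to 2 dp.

Let the plane be z = a·x + b·y + c.
Outcrop 12−Outcrop 11: −21a − 23b = −19.6;  Outcrop 13−Outcrop 11: 110a + 69b = 69.1.
Solving gives a = 0.21915, b = 0.65208.
Gradient magnitude |∇z| = √(a² + b²) = √(0.04803 + 0.42521) = 0.68792.
True dip = arctan(0.68792) = 34.52°, dipping toward SSW (azimuth ≈ 199°).

34.52°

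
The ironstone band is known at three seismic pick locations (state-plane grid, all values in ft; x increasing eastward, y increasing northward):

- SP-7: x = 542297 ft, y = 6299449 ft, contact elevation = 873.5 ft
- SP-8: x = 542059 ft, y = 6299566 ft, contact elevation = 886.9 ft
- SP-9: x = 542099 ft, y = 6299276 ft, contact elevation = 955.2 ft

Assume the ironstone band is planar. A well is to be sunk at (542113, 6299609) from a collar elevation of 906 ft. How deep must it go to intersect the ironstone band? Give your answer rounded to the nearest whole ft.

40 ft

Two edge vectors: SP-7→SP-8 = (-238, 117, 13.4), SP-7→SP-9 = (-198, -173, 81.7).
Normal n = (SP-7→SP-8) × (SP-7→SP-9) = (11877.1, 16791.4, 64340).
So ∂z/∂x = −n_x/n_z = −0.18459901 and ∂z/∂y = −n_y/n_z = −0.26097917.
Intercept c from SP-7: 873.5 + 100107.49 + 1644024.99 = 1745005.98.
At (542113, 6299609): z_contact = −100073.5 − 1644066.7 + 1745005.98 = 865.7 ft.
Depth below ground = 906 − 865.7 = 40 ft.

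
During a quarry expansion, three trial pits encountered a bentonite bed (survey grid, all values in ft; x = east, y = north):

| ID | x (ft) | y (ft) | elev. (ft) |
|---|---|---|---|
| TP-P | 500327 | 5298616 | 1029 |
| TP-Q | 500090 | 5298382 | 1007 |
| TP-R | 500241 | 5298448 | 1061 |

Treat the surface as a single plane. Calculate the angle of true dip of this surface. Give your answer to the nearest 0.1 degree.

36.7°

Let the plane be z = a·x + b·y + c.
TP-Q−TP-P: −237a − 234b = −22;  TP-R−TP-P: −86a − 168b = 32.
Solving gives a = 0.56795, b = −0.48121.
Gradient magnitude |∇z| = √(a² + b²) = √(0.32256 + 0.23156) = 0.74440.
True dip = arctan(0.74440) = 36.7°, dipping toward NW (azimuth ≈ 310°).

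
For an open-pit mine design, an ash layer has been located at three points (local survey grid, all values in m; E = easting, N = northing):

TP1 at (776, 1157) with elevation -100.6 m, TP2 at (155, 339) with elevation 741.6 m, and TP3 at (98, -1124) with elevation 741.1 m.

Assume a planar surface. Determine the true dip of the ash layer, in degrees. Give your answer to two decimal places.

55.06°

Let the plane be z = a·E + b·N + c.
TP2−TP1: −621a − 818b = 842.2;  TP3−TP1: −678a − 2281b = 841.7.
Solving gives a = −1.43004, b = 0.05606.
Gradient magnitude |∇z| = √(a² + b²) = √(2.04502 + 0.00314) = 1.43114.
True dip = arctan(1.43114) = 55.06°, dipping toward E (azimuth ≈ 092°).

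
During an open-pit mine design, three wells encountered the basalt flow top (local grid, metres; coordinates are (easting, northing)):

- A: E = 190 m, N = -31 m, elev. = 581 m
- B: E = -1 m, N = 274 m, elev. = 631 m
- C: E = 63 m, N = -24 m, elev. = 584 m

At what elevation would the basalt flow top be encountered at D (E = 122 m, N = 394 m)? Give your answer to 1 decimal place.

Let the plane be z = a·E + b·N + c.
B−A: −191a + 305b = 50;  C−A: −127a + 7b = 3.
Solving gives a = −0.01511, b = 0.15447.
Then c = 581 − a·190 − b·-31 = 588.66.
At (122, 394): z = −1.8 + 60.9 + 588.66 = 647.7 m.

647.7 m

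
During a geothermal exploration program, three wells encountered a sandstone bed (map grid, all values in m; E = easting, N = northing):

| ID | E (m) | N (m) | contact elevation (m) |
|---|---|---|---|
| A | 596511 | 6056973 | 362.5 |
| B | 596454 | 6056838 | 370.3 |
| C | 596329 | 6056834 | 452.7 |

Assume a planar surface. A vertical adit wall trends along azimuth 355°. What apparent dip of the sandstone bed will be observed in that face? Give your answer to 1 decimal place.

Two edge vectors: A→B = (-57, -135, 7.8), A→C = (-182, -139, 90.2).
Normal n = (A→B) × (A→C) = (-11092.8, 3721.8, -16647).
So ∂z/∂E = −n_x/n_z = −0.66635 and ∂z/∂N = −n_y/n_z = 0.22357.
Unit vector along 355° is (sin 355°, cos 355°) = (-0.0872, 0.9962).
Slope in that direction = a·(-0.0872) + b·(0.9962) = 0.28080.
Apparent dip = arctan|0.28080| = 15.7° (true dip is 35.1°, so apparent ≤ true as expected).

15.7°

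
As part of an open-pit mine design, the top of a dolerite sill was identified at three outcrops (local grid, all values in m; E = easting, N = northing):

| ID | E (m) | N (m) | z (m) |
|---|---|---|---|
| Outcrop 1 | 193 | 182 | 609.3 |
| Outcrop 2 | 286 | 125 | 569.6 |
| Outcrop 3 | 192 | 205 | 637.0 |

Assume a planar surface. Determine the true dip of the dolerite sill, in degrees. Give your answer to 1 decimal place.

Let the plane be z = a·E + b·N + c.
Outcrop 2−Outcrop 1: 93a − 57b = −39.7;  Outcrop 3−Outcrop 1: −1a + 23b = 27.7.
Solving gives a = 0.31979, b = 1.21825.
Gradient magnitude |∇z| = √(a² + b²) = √(0.10226 + 1.48414) = 1.25952.
True dip = arctan(1.25952) = 51.6°, dipping toward SSW (azimuth ≈ 195°).

51.6°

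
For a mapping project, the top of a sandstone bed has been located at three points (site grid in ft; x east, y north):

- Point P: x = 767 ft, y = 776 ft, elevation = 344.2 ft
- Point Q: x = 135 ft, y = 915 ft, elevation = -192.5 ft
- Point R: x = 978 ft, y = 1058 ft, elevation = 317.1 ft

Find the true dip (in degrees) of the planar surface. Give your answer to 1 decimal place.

Two edge vectors: Point P→Point Q = (-632, 139, -536.7), Point P→Point R = (211, 282, -27.1).
Normal n = (Point P→Point Q) × (Point P→Point R) = (147582.5, -130370.9, -207553).
So ∂z/∂x = −n_x/n_z = 0.71106 and ∂z/∂y = −n_y/n_z = −0.62813.
Gradient magnitude |∇z| = √(a² + b²) = √(0.50561 + 0.39455) = 0.94877.
True dip = arctan(0.94877) = 43.5°, dipping toward NW (azimuth ≈ 311°).

43.5°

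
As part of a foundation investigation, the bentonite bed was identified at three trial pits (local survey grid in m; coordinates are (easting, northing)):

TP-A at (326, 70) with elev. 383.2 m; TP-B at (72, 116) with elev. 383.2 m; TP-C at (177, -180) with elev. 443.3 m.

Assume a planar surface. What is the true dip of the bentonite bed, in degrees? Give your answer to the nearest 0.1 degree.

Two edge vectors: TP-A→TP-B = (-254, 46, 0), TP-A→TP-C = (-149, -250, 60.1).
Normal n = (TP-A→TP-B) × (TP-A→TP-C) = (2764.6, 15265.4, 70354).
So ∂z/∂E = −n_x/n_z = −0.03930 and ∂z/∂N = −n_y/n_z = −0.21698.
Gradient magnitude |∇z| = √(a² + b²) = √(0.00154 + 0.04708) = 0.22051.
True dip = arctan(0.22051) = 12.4°, dipping toward N (azimuth ≈ 010°).

12.4°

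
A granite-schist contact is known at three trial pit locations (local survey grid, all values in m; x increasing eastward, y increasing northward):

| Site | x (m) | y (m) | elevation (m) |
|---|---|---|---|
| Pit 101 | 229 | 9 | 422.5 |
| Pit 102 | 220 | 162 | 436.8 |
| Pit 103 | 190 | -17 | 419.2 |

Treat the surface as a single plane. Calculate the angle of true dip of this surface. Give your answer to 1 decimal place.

5.5°

Two edge vectors: Pit 101→Pit 102 = (-9, 153, 14.3), Pit 101→Pit 103 = (-39, -26, -3.3).
Normal n = (Pit 101→Pit 102) × (Pit 101→Pit 103) = (-133.1, -587.4, 6201).
So ∂z/∂x = −n_x/n_z = 0.02146 and ∂z/∂y = −n_y/n_z = 0.09473.
Gradient magnitude |∇z| = √(a² + b²) = √(0.00046 + 0.00897) = 0.09713.
True dip = arctan(0.09713) = 5.5°, dipping toward SSW (azimuth ≈ 193°).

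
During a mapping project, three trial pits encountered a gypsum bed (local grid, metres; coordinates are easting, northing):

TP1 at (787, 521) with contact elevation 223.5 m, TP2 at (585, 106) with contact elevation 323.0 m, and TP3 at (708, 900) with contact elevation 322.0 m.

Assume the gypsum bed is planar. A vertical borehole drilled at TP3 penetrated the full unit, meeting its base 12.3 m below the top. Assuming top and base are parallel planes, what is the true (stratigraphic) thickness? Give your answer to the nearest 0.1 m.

9.9 m

Let the plane be z = a·easting + b·northing + c.
TP2−TP1: −202a − 415b = 99.5;  TP3−TP1: −79a + 379b = 98.5.
Solving gives a = −0.71873, b = 0.11008.
|∇z| = √(a²+b²) = 0.72711, so dip δ = arctan(0.72711) = 36.02°.
True thickness = vertical thickness × cos δ = 12.3 × cos 36.02° = 9.9 m.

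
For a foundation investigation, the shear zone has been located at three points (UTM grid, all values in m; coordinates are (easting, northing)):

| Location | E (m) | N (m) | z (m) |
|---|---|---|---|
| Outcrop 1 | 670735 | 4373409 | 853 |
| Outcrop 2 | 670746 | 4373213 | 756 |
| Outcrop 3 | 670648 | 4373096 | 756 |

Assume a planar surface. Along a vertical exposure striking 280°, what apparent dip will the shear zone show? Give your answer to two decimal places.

Let the plane be z = a·E + b·N + c.
Outcrop 2−Outcrop 1: 11a − 196b = −97;  Outcrop 3−Outcrop 1: −87a − 313b = −97.
Solving gives a = −0.55374, b = 0.46382.
Unit vector along 280° is (sin 280°, cos 280°) = (-0.9848, 0.1736).
Slope in that direction = a·(-0.9848) + b·(0.1736) = 0.62587.
Apparent dip = arctan|0.62587| = 32.04° (true dip is 35.8°, so apparent ≤ true as expected).

32.04°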